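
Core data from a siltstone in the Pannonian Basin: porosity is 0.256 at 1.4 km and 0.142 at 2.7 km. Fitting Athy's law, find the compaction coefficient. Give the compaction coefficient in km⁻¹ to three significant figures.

Athy: phi(Z) = phi₀ e^(−cZ) ⇒ phi₁/phi₂ = e^{c(Z₂−Z₁)} ⇒ c = ln(phi₁/phi₂)/(Z₂−Z₁)
c = ln(0.256/0.142) / (2.7 − 1.4) = ln(1.803) / 1.3 = 0.5894 / 1.3 = 0.4533 km⁻¹

0.453 km⁻¹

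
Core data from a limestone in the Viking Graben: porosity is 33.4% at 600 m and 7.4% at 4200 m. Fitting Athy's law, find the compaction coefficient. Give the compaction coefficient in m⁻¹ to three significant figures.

0.000419 m⁻¹

Working in km (1 km = 1000 m; c in km⁻¹ = c in m⁻¹ × 1000):
Athy: n(d) = n₀ e^(−cd) ⇒ n₁/n₂ = e^{c(d₂−d₁)} ⇒ c = ln(n₁/n₂)/(d₂−d₁)
c = ln(0.334/0.074) / (4.2 − 0.6) = ln(4.514) / 3.6 = 1.5071 / 3.6 = 0.4186 km⁻¹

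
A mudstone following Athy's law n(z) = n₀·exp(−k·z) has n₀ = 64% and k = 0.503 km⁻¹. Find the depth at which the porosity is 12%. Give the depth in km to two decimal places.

3.33 km

Invert Athy's law: z = ln(n₀/n) / k
z = ln(0.64/0.12) / 0.503 = ln(5.333) / 0.503 = 1.6740 / 0.503 = 3.328 km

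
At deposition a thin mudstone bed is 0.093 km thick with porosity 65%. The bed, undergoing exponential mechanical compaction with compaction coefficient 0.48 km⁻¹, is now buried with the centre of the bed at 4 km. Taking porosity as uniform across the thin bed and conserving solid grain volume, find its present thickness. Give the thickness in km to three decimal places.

0.036 km

Porosity at 4 km: phi = 0.65·exp(−0.48×4) = 0.0953
Solid-volume conservation: h(1−phi) = h₀(1−phi₀) ⇒ h = h₀·(1−phi₀)/(1−phi)
h = 0.093 × (1 − 0.65)/(1 − 0.0953) = 0.093 × 0.3869 = 0.0360 km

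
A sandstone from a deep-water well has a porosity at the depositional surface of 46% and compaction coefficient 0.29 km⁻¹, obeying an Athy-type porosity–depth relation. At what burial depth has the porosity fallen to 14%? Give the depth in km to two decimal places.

Invert Athy's law: z = ln(n₀/n) / β
z = ln(0.46/0.14) / 0.29 = ln(3.286) / 0.29 = 1.1896 / 0.29 = 4.102 km

4.10 km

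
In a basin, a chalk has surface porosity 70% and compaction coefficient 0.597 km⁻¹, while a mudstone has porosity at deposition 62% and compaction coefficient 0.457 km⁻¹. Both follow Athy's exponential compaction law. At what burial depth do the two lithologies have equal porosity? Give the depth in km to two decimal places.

Set n₀ₐ e^(−cₐz) = n₀ᵦ e^(−cᵦz) ⇒ ln(n₀ₐ/n₀ᵦ) = (cₐ − cᵦ)·z
z = ln(0.7/0.62) / (0.597 − 0.457) = 0.1214 / 0.14 = 0.867 km

0.87 km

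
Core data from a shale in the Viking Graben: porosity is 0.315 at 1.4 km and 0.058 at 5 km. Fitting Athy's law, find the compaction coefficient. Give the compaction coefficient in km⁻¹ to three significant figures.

0.470 km⁻¹

Athy: n(d) = n₀ e^(−kd) ⇒ n₁/n₂ = e^{k(d₂−d₁)} ⇒ k = ln(n₁/n₂)/(d₂−d₁)
k = ln(0.315/0.058) / (5 − 1.4) = ln(5.431) / 3.6 = 1.6921 / 3.6 = 0.47 km⁻¹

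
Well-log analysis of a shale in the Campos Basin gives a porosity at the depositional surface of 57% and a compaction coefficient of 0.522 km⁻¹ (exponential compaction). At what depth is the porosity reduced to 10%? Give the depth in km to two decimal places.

Invert Athy's law: Z = ln(phi₀/phi) / k
Z = ln(0.57/0.1) / 0.522 = ln(5.7) / 0.522 = 1.7405 / 0.522 = 3.334 km

3.33 km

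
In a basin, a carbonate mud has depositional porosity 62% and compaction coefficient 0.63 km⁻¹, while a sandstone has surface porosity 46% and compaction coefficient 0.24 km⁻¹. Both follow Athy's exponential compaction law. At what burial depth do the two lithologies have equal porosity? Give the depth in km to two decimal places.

0.77 km

Set n₀ₐ e^(−βₐd) = n₀ᵦ e^(−βᵦd) ⇒ ln(n₀ₐ/n₀ᵦ) = (βₐ − βᵦ)·d
d = ln(0.62/0.46) / (0.63 − 0.24) = 0.2985 / 0.39 = 0.765 km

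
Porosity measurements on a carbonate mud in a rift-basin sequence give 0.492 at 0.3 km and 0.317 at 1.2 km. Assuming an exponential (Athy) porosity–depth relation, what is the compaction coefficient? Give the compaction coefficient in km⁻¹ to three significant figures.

Athy: n(d) = n₀ e^(−kd) ⇒ n₁/n₂ = e^{k(d₂−d₁)} ⇒ k = ln(n₁/n₂)/(d₂−d₁)
k = ln(0.492/0.317) / (1.2 − 0.3) = ln(1.552) / 0.9 = 0.4396 / 0.9 = 0.4884 km⁻¹

0.488 km⁻¹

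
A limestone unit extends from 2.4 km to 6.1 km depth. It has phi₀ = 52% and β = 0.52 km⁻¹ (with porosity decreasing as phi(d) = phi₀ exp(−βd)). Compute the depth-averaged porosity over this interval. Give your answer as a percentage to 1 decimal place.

6.6%

⟨phi⟩ = (1/(d₂−d₁)) ∫ phi₀ e^(−βd) dd = phi₀·(e^(−β·d₁) − e^(−β·d₂)) / (β·(d₂−d₁))
e^(−0.52×2.4) = 0.2871; e^(−0.52×6.1) = 0.0419
⟨phi⟩ = 0.52 × (0.2871 − 0.0419) / (0.52 × 3.7) = 0.52 × 0.1274 = 0.0663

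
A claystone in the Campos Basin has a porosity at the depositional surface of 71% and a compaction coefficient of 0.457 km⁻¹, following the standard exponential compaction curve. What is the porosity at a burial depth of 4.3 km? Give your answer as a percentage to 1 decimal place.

n = n₀·exp(−β·d) = 0.71 × exp(−0.457 × 4.3) = 0.71 × exp(−1.965)
  = 0.71 × 0.1401 = 0.0995

10.0%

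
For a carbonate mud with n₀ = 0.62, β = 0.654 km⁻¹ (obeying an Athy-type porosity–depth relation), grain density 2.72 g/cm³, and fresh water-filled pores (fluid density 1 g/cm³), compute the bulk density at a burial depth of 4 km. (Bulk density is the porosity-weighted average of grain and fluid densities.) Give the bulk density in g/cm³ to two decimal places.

2.64 g/cm³

Porosity at depth: n = 0.62·exp(−0.654×4) = 0.62×0.0731 = 0.0453
Bulk density: ρ_b = (1−n)ρ_g + n·ρ_f = 0.9547×2.72 + 0.0453×1
       = 2.597 + 0.045 = 2.642 g/cm³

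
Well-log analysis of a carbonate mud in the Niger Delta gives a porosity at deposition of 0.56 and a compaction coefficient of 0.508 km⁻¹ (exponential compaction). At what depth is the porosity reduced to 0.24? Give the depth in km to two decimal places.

Invert Athy's law: Z = ln(φ₀/φ) / β
Z = ln(0.56/0.24) / 0.508 = ln(2.333) / 0.508 = 0.8473 / 0.508 = 1.668 km

1.67 km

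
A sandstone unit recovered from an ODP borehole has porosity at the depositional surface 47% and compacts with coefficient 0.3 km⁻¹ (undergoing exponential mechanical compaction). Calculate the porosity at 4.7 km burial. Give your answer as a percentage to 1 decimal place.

11.5%

phi = phi₀·exp(−k·d) = 0.47 × exp(−0.3 × 4.7) = 0.47 × exp(−1.41)
  = 0.47 × 0.2441 = 0.1147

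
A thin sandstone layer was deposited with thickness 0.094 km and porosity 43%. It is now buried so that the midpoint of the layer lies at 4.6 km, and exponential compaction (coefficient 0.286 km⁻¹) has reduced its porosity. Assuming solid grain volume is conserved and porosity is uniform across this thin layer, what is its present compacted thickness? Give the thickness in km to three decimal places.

0.061 km

Porosity at 4.6 km: n = 0.43·exp(−0.286×4.6) = 0.1154
Solid-volume conservation: h(1−n) = h₀(1−n₀) ⇒ h = h₀·(1−n₀)/(1−n)
h = 0.094 × (1 − 0.43)/(1 − 0.1154) = 0.094 × 0.6443 = 0.0606 km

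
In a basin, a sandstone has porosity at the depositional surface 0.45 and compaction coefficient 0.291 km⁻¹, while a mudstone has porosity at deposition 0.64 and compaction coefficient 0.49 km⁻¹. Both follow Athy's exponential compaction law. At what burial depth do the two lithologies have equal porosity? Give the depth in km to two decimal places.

1.77 km

Set φ₀ₐ e^(−cₐd) = φ₀ᵦ e^(−cᵦd) ⇒ ln(φ₀ₐ/φ₀ᵦ) = (cₐ − cᵦ)·d
d = ln(0.45/0.64) / (0.291 − 0.49) = -0.3522 / -0.199 = 1.770 km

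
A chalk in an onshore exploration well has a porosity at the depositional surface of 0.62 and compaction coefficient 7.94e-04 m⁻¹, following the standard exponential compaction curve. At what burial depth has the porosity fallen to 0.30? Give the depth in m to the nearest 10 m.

910 m

Working in km (1 km = 1000 m; k in km⁻¹ = k in m⁻¹ × 1000):
Invert Athy's law: Z = ln(φ₀/φ) / k
Z = ln(0.62/0.3) / 0.794 = ln(2.067) / 0.794 = 0.7259 / 0.794 = 0.914 km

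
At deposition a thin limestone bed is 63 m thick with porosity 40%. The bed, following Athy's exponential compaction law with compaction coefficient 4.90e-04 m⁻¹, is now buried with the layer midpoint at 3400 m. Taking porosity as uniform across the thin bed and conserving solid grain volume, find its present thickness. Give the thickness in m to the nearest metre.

41 m

Working in km (1 km = 1000 m; k in km⁻¹ = k in m⁻¹ × 1000):
Porosity at 3.4 km: phi = 0.4·exp(−0.49×3.4) = 0.0756
Solid-volume conservation: h(1−phi) = h₀(1−phi₀) ⇒ h = h₀·(1−phi₀)/(1−phi)
h = 0.063 × (1 − 0.4)/(1 − 0.0756) = 0.063 × 0.6491 = 0.0409 km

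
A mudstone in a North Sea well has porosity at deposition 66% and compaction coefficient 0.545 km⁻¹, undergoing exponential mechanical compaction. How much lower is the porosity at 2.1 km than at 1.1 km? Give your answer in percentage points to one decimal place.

15.2 percentage points

n(1.1) = 0.66·e^(−0.545×1.1) = 0.3624
n(2.1) = 0.66·e^(−0.545×2.1) = 0.2101
Δn = 0.3624 − 0.2101 = 0.1523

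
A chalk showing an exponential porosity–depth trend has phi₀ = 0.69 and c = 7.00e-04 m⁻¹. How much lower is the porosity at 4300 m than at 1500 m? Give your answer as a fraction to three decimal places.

Working in km (1 km = 1000 m; c in km⁻¹ = c in m⁻¹ × 1000):
phi(1.5) = 0.69·e^(−0.7×1.5) = 0.2415
phi(4.3) = 0.69·e^(−0.7×4.3) = 0.0340
Δphi = 0.2415 − 0.0340 = 0.2074

0.207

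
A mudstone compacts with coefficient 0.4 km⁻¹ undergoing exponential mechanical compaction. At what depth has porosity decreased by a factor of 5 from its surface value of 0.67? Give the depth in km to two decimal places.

φ/φ₀ = 1/5 ⇒ exp(−c·z) = 1/5 ⇒ z = ln(5) / c
z = 1.6094 / 0.4 = 4.024 km

4.02 km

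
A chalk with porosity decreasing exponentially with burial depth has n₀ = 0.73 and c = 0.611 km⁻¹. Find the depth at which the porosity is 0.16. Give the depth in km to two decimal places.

Invert Athy's law: z = ln(n₀/n) / c
z = ln(0.73/0.16) / 0.611 = ln(4.562) / 0.611 = 1.5179 / 0.611 = 2.484 km

2.48 km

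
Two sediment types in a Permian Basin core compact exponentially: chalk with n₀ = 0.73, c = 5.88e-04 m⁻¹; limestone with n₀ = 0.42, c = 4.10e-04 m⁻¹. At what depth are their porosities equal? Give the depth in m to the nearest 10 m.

3110 m

Working in km (1 km = 1000 m; c in km⁻¹ = c in m⁻¹ × 1000):
Set n₀ₐ e^(−cₐZ) = n₀ᵦ e^(−cᵦZ) ⇒ ln(n₀ₐ/n₀ᵦ) = (cₐ − cᵦ)·Z
Z = ln(0.73/0.42) / (0.588 − 0.41) = 0.5528 / 0.178 = 3.106 km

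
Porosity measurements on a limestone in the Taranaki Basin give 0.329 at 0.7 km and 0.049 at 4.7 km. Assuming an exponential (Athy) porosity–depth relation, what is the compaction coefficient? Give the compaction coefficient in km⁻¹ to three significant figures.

0.476 km⁻¹

Athy: phi(Z) = phi₀ e^(−βZ) ⇒ phi₁/phi₂ = e^{β(Z₂−Z₁)} ⇒ β = ln(phi₁/phi₂)/(Z₂−Z₁)
β = ln(0.329/0.049) / (4.7 − 0.7) = ln(6.714) / 4 = 1.9042 / 4 = 0.4761 km⁻¹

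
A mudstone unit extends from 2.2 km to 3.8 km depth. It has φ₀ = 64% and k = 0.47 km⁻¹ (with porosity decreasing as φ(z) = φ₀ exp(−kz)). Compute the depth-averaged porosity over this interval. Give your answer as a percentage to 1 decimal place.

⟨φ⟩ = (1/(z₂−z₁)) ∫ φ₀ e^(−kz) dz = φ₀·(e^(−k·z₁) − e^(−k·z₂)) / (k·(z₂−z₁))
e^(−0.47×2.2) = 0.3556; e^(−0.47×3.8) = 0.1676
⟨φ⟩ = 0.64 × (0.3556 − 0.1676) / (0.47 × 1.6) = 0.64 × 0.2499 = 0.1600

16.0%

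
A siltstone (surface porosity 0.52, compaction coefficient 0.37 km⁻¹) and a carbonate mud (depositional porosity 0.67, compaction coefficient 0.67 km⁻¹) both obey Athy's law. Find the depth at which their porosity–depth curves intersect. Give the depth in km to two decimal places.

0.84 km

Set phi₀ₐ e^(−βₐZ) = phi₀ᵦ e^(−βᵦZ) ⇒ ln(phi₀ₐ/phi₀ᵦ) = (βₐ − βᵦ)·Z
Z = ln(0.52/0.67) / (0.37 − 0.67) = -0.2534 / -0.3 = 0.845 km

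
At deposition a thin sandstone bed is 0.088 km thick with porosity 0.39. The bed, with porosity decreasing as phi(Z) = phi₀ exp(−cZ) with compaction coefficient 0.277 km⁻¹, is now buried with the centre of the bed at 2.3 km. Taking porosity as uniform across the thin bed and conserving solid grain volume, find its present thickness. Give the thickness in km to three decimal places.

Porosity at 2.3 km: phi = 0.39·exp(−0.277×2.3) = 0.2062
Solid-volume conservation: h(1−phi) = h₀(1−phi₀) ⇒ h = h₀·(1−phi₀)/(1−phi)
h = 0.088 × (1 − 0.39)/(1 − 0.2062) = 0.088 × 0.7685 = 0.0676 km

0.068 km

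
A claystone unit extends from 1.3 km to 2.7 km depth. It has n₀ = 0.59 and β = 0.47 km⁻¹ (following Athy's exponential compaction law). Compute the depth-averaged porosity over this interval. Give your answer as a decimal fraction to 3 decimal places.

⟨n⟩ = (1/(z₂−z₁)) ∫ n₀ e^(−βz) dz = n₀·(e^(−β·z₁) − e^(−β·z₂)) / (β·(z₂−z₁))
e^(−0.47×1.3) = 0.5428; e^(−0.47×2.7) = 0.2811
⟨n⟩ = 0.59 × (0.5428 − 0.2811) / (0.47 × 1.4) = 0.59 × 0.3977 = 0.2347

0.235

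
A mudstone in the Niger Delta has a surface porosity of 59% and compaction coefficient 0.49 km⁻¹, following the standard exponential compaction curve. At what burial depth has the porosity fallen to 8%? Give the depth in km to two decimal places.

Invert Athy's law: Z = ln(n₀/n) / c
Z = ln(0.59/0.08) / 0.49 = ln(7.375) / 0.49 = 1.9981 / 0.49 = 4.078 km

4.08 km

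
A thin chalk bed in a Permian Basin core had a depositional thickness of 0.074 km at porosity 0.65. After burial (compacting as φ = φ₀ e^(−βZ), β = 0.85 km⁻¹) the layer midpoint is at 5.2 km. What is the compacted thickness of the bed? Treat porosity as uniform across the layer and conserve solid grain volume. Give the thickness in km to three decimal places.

0.026 km

Porosity at 5.2 km: φ = 0.65·exp(−0.85×5.2) = 0.0078
Solid-volume conservation: h(1−φ) = h₀(1−φ₀) ⇒ h = h₀·(1−φ₀)/(1−φ)
h = 0.074 × (1 − 0.65)/(1 − 0.0078) = 0.074 × 0.3528 = 0.0261 km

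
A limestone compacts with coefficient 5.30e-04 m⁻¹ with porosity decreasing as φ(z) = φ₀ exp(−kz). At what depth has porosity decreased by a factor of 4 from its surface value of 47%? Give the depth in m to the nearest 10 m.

Working in km (1 km = 1000 m; k in km⁻¹ = k in m⁻¹ × 1000):
φ/φ₀ = 1/4 ⇒ exp(−k·z) = 1/4 ⇒ z = ln(4) / k
z = 1.3863 / 0.53 = 2.616 km

2620 m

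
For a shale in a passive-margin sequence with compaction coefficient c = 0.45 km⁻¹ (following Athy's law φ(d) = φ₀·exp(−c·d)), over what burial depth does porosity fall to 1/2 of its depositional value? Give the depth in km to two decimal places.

φ/φ₀ = 1/2 ⇒ exp(−c·d) = 1/2 ⇒ d = ln(2) / c
d = 0.6931 / 0.45 = 1.540 km

1.54 km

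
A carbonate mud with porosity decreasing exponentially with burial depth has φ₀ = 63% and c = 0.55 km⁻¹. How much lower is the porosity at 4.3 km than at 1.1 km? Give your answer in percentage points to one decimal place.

28.5 percentage points

φ(1.1) = 0.63·e^(−0.55×1.1) = 0.3440
φ(4.3) = 0.63·e^(−0.55×4.3) = 0.0592
Δφ = 0.3440 − 0.0592 = 0.2848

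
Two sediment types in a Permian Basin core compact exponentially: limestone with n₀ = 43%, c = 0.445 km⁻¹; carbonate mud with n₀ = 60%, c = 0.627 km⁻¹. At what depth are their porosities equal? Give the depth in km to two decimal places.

Set n₀ₐ e^(−cₐZ) = n₀ᵦ e^(−cᵦZ) ⇒ ln(n₀ₐ/n₀ᵦ) = (cₐ − cᵦ)·Z
Z = ln(0.43/0.6) / (0.445 − 0.627) = -0.3331 / -0.182 = 1.830 km

1.83 km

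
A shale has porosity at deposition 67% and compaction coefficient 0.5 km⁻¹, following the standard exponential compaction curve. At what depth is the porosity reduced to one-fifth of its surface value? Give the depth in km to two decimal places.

3.22 km

phi/phi₀ = 1/5 ⇒ exp(−k·d) = 1/5 ⇒ d = ln(5) / k
d = 1.6094 / 0.5 = 3.219 km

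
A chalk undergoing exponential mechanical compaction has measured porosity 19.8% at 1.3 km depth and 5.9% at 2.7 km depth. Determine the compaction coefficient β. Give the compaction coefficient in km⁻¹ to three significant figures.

Athy: φ(Z) = φ₀ e^(−βZ) ⇒ φ₁/φ₂ = e^{β(Z₂−Z₁)} ⇒ β = ln(φ₁/φ₂)/(Z₂−Z₁)
β = ln(0.198/0.059) / (2.7 − 1.3) = ln(3.356) / 1.4 = 1.2107 / 1.4 = 0.8648 km⁻¹

0.865 km⁻¹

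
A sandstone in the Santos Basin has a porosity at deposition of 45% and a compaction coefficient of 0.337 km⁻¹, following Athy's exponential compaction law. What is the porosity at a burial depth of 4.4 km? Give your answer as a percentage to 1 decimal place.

φ = φ₀·exp(−k·Z) = 0.45 × exp(−0.337 × 4.4) = 0.45 × exp(−1.483)
  = 0.45 × 0.2270 = 0.1022

10.2%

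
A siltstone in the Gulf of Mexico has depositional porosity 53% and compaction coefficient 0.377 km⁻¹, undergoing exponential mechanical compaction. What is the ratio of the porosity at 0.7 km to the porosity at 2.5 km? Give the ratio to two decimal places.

φ(Z₁)/φ(Z₂) = e^(−k·Z₁)/e^(−k·Z₂) = e^{k(Z₂−Z₁)}
= exp(0.377 × 1.8) = exp(0.6786) = 1.9711

1.97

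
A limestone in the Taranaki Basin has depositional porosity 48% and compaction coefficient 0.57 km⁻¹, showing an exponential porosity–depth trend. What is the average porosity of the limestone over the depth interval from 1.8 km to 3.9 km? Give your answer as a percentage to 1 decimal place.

⟨φ⟩ = (1/(Z₂−Z₁)) ∫ φ₀ e^(−βZ) dZ = φ₀·(e^(−β·Z₁) − e^(−β·Z₂)) / (β·(Z₂−Z₁))
e^(−0.57×1.8) = 0.3584; e^(−0.57×3.9) = 0.1083
⟨φ⟩ = 0.48 × (0.3584 − 0.1083) / (0.57 × 2.1) = 0.48 × 0.2090 = 0.1003

10.0%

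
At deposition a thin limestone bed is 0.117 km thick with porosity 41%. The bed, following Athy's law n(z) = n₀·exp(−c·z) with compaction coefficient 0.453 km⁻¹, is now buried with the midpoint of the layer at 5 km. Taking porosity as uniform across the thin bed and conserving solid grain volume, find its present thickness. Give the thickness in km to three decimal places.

0.072 km

Porosity at 5 km: n = 0.41·exp(−0.453×5) = 0.0426
Solid-volume conservation: h(1−n) = h₀(1−n₀) ⇒ h = h₀·(1−n₀)/(1−n)
h = 0.117 × (1 − 0.41)/(1 − 0.0426) = 0.117 × 0.6162 = 0.0721 km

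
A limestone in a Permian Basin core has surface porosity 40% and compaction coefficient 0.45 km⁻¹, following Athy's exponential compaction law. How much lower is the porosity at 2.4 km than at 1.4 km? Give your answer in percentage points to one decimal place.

7.7 percentage points

n(1.4) = 0.4·e^(−0.45×1.4) = 0.2130
n(2.4) = 0.4·e^(−0.45×2.4) = 0.1358
Δn = 0.2130 − 0.1358 = 0.0772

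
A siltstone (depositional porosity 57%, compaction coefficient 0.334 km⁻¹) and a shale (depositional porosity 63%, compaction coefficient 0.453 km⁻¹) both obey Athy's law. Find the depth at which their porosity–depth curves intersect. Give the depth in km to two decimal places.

Set φ₀ₐ e^(−kₐZ) = φ₀ᵦ e^(−kᵦZ) ⇒ ln(φ₀ₐ/φ₀ᵦ) = (kₐ − kᵦ)·Z
Z = ln(0.57/0.63) / (0.334 − 0.453) = -0.1001 / -0.119 = 0.841 km

0.84 km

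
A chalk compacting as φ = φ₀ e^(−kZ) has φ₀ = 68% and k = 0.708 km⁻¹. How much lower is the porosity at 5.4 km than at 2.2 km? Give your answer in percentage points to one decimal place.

φ(2.2) = 0.68·e^(−0.708×2.2) = 0.1432
φ(5.4) = 0.68·e^(−0.708×5.4) = 0.0149
Δφ = 0.1432 − 0.0149 = 0.1284

12.8 percentage points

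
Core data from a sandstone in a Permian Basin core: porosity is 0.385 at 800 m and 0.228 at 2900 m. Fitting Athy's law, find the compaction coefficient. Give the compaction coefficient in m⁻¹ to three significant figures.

0.000249 m⁻¹

Working in km (1 km = 1000 m; c in km⁻¹ = c in m⁻¹ × 1000):
Athy: n(z) = n₀ e^(−cz) ⇒ n₁/n₂ = e^{c(z₂−z₁)} ⇒ c = ln(n₁/n₂)/(z₂−z₁)
c = ln(0.385/0.228) / (2.9 − 0.8) = ln(1.689) / 2.1 = 0.5239 / 2.1 = 0.2495 km⁻¹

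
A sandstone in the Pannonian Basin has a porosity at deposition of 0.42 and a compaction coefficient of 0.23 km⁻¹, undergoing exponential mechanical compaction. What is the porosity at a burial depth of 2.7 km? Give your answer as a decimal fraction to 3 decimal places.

phi = phi₀·exp(−β·Z) = 0.42 × exp(−0.23 × 2.7) = 0.42 × exp(−0.621)
  = 0.42 × 0.5374 = 0.2257

0.226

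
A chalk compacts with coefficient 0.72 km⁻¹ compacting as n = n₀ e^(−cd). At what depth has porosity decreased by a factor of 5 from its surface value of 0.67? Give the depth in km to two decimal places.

2.24 km

n/n₀ = 1/5 ⇒ exp(−c·d) = 1/5 ⇒ d = ln(5) / c
d = 1.6094 / 0.72 = 2.235 km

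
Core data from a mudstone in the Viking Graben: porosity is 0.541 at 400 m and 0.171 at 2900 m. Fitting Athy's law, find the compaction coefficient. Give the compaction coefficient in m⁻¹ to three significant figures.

Working in km (1 km = 1000 m; c in km⁻¹ = c in m⁻¹ × 1000):
Athy: n(d) = n₀ e^(−cd) ⇒ n₁/n₂ = e^{c(d₂−d₁)} ⇒ c = ln(n₁/n₂)/(d₂−d₁)
c = ln(0.541/0.171) / (2.9 − 0.4) = ln(3.164) / 2.5 = 1.1518 / 2.5 = 0.4607 km⁻¹

0.000461 m⁻¹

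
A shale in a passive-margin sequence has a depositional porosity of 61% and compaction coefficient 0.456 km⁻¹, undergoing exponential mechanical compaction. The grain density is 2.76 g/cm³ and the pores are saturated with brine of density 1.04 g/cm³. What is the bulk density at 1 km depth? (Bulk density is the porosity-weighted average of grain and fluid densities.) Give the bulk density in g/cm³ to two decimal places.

2.10 g/cm³

Porosity at depth: φ = 0.61·exp(−0.456×1) = 0.61×0.6338 = 0.3866
Bulk density: ρ_b = (1−φ)ρ_g + φ·ρ_f = 0.6134×2.76 + 0.3866×1.04
       = 1.693 + 0.402 = 2.095 g/cm³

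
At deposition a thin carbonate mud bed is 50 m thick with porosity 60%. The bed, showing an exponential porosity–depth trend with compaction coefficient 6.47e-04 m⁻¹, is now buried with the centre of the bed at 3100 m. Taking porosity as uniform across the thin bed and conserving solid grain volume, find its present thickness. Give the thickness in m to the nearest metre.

Working in km (1 km = 1000 m; c in km⁻¹ = c in m⁻¹ × 1000):
Porosity at 3.1 km: phi = 0.6·exp(−0.647×3.1) = 0.0807
Solid-volume conservation: h(1−phi) = h₀(1−phi₀) ⇒ h = h₀·(1−phi₀)/(1−phi)
h = 0.05 × (1 − 0.6)/(1 − 0.0807) = 0.05 × 0.4351 = 0.0218 km

22 m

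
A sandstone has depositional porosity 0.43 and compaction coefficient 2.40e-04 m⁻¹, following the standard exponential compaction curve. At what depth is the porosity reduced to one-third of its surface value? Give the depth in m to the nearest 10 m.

4580 m

Working in km (1 km = 1000 m; k in km⁻¹ = k in m⁻¹ × 1000):
n/n₀ = 1/3 ⇒ exp(−k·d) = 1/3 ⇒ d = ln(3) / k
d = 1.0986 / 0.24 = 4.578 km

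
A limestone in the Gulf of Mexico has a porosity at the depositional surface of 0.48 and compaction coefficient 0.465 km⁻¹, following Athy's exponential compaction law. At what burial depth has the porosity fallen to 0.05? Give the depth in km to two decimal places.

4.86 km

Invert Athy's law: d = ln(phi₀/phi) / β
d = ln(0.48/0.05) / 0.465 = ln(9.6) / 0.465 = 2.2618 / 0.465 = 4.864 km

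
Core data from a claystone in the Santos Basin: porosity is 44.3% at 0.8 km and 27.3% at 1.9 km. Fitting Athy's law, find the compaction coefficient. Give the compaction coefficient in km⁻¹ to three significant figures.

Athy: φ(d) = φ₀ e^(−kd) ⇒ φ₁/φ₂ = e^{k(d₂−d₁)} ⇒ k = ln(φ₁/φ₂)/(d₂−d₁)
k = ln(0.443/0.273) / (1.9 − 0.8) = ln(1.623) / 1.1 = 0.4841 / 1.1 = 0.4401 km⁻¹

0.440 km⁻¹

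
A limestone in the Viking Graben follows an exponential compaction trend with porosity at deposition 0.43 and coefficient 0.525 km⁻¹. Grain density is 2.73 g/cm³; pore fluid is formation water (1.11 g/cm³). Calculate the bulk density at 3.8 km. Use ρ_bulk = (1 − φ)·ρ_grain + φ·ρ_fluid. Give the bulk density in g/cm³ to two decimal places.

2.64 g/cm³

Porosity at depth: phi = 0.43·exp(−0.525×3.8) = 0.43×0.1360 = 0.0585
Bulk density: ρ_b = (1−phi)ρ_g + phi·ρ_f = 0.9415×2.73 + 0.0585×1.11
       = 2.570 + 0.065 = 2.635 g/cm³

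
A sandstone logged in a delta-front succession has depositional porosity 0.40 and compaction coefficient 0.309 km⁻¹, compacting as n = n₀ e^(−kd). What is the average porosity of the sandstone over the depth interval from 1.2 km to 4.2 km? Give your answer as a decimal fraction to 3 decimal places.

⟨n⟩ = (1/(d₂−d₁)) ∫ n₀ e^(−kd) dd = n₀·(e^(−k·d₁) − e^(−k·d₂)) / (k·(d₂−d₁))
e^(−0.309×1.2) = 0.6902; e^(−0.309×4.2) = 0.2731
⟨n⟩ = 0.4 × (0.6902 − 0.2731) / (0.309 × 3) = 0.4 × 0.4499 = 0.1800

0.180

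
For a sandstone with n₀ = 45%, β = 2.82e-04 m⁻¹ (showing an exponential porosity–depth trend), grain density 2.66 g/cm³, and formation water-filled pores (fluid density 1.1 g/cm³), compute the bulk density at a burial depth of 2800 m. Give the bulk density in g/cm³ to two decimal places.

2.34 g/cm³

Working in km (1 km = 1000 m; β in km⁻¹ = β in m⁻¹ × 1000):
Porosity at depth: n = 0.45·exp(−0.282×2.8) = 0.45×0.4540 = 0.2043
Bulk density: ρ_b = (1−n)ρ_g + n·ρ_f = 0.7957×2.66 + 0.2043×1.1
       = 2.117 + 0.225 = 2.341 g/cm³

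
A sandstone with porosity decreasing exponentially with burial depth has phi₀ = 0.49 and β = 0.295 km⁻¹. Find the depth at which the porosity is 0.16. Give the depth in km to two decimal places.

Invert Athy's law: d = ln(phi₀/phi) / β
d = ln(0.49/0.16) / 0.295 = ln(3.062) / 0.295 = 1.1192 / 0.295 = 3.794 km

3.79 km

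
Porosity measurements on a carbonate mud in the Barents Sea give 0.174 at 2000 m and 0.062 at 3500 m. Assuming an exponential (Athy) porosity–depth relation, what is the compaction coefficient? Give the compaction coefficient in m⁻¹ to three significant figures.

Working in km (1 km = 1000 m; c in km⁻¹ = c in m⁻¹ × 1000):
Athy: φ(z) = φ₀ e^(−cz) ⇒ φ₁/φ₂ = e^{c(z₂−z₁)} ⇒ c = ln(φ₁/φ₂)/(z₂−z₁)
c = ln(0.174/0.062) / (3.5 − 2) = ln(2.806) / 1.5 = 1.0319 / 1.5 = 0.6879 km⁻¹

0.000688 m⁻¹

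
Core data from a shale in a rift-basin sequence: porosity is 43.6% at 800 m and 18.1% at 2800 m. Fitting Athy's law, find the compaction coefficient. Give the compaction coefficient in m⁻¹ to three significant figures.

0.000440 m⁻¹

Working in km (1 km = 1000 m; c in km⁻¹ = c in m⁻¹ × 1000):
Athy: n(d) = n₀ e^(−cd) ⇒ n₁/n₂ = e^{c(d₂−d₁)} ⇒ c = ln(n₁/n₂)/(d₂−d₁)
c = ln(0.436/0.181) / (2.8 − 0.8) = ln(2.409) / 2 = 0.8791 / 2 = 0.4396 km⁻¹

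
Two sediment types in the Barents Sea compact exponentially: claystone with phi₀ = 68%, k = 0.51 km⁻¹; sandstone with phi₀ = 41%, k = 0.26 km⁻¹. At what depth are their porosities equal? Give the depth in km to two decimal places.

Set phi₀ₐ e^(−kₐZ) = phi₀ᵦ e^(−kᵦZ) ⇒ ln(phi₀ₐ/phi₀ᵦ) = (kₐ − kᵦ)·Z
Z = ln(0.68/0.41) / (0.51 − 0.26) = 0.5059 / 0.25 = 2.024 km

2.02 km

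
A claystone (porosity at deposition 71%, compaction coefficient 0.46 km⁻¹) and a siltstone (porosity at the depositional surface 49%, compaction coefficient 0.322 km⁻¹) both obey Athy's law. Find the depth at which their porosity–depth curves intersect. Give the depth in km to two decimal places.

Set n₀ₐ e^(−cₐz) = n₀ᵦ e^(−cᵦz) ⇒ ln(n₀ₐ/n₀ᵦ) = (cₐ − cᵦ)·z
z = ln(0.71/0.49) / (0.46 − 0.322) = 0.3709 / 0.138 = 2.687 km

2.69 km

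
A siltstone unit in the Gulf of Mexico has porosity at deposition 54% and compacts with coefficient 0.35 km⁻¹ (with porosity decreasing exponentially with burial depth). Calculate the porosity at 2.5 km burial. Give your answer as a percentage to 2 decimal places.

22.51%

phi = phi₀·exp(−k·Z) = 0.54 × exp(−0.35 × 2.5) = 0.54 × exp(−0.875)
  = 0.54 × 0.4169 = 0.2251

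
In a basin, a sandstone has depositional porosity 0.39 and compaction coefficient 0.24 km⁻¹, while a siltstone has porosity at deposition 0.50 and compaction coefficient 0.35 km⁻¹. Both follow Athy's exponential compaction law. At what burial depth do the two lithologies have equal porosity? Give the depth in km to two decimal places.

Set phi₀ₐ e^(−cₐZ) = phi₀ᵦ e^(−cᵦZ) ⇒ ln(phi₀ₐ/phi₀ᵦ) = (cₐ − cᵦ)·Z
Z = ln(0.39/0.5) / (0.24 − 0.35) = -0.2485 / -0.11 = 2.259 km

2.26 km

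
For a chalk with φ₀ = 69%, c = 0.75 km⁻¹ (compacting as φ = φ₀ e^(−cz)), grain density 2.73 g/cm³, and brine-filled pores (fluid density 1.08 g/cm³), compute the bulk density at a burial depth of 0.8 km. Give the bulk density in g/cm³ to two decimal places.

2.11 g/cm³

Porosity at depth: φ = 0.69·exp(−0.75×0.8) = 0.69×0.5488 = 0.3787
Bulk density: ρ_b = (1−φ)ρ_g + φ·ρ_f = 0.6213×2.73 + 0.3787×1.08
       = 1.696 + 0.409 = 2.105 g/cm³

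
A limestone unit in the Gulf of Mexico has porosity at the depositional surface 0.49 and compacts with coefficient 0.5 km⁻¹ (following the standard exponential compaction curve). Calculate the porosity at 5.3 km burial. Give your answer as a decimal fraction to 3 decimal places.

φ = φ₀·exp(−β·Z) = 0.49 × exp(−0.5 × 5.3) = 0.49 × exp(−2.65)
  = 0.49 × 0.0707 = 0.0346

0.035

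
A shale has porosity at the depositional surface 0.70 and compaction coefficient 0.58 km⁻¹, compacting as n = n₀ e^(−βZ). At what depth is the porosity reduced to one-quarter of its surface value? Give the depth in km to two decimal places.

2.39 km

n/n₀ = 1/4 ⇒ exp(−β·Z) = 1/4 ⇒ Z = ln(4) / β
Z = 1.3863 / 0.58 = 2.390 km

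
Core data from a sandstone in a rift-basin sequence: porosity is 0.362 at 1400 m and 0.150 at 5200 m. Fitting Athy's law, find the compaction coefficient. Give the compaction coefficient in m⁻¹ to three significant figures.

0.000232 m⁻¹

Working in km (1 km = 1000 m; k in km⁻¹ = k in m⁻¹ × 1000):
Athy: φ(z) = φ₀ e^(−kz) ⇒ φ₁/φ₂ = e^{k(z₂−z₁)} ⇒ k = ln(φ₁/φ₂)/(z₂−z₁)
k = ln(0.362/0.15) / (5.2 − 1.4) = ln(2.413) / 3.8 = 0.8810 / 3.8 = 0.2318 km⁻¹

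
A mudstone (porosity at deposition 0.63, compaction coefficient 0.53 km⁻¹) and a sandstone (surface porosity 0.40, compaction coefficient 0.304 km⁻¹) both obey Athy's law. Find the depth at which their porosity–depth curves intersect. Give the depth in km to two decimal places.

Set n₀ₐ e^(−cₐd) = n₀ᵦ e^(−cᵦd) ⇒ ln(n₀ₐ/n₀ᵦ) = (cₐ − cᵦ)·d
d = ln(0.63/0.4) / (0.53 − 0.304) = 0.4543 / 0.226 = 2.010 km

2.01 km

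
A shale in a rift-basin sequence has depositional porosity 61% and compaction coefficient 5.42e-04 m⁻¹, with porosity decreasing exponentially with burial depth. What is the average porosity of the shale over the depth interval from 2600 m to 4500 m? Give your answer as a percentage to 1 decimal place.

9.3%

Working in km (1 km = 1000 m; β in km⁻¹ = β in m⁻¹ × 1000):
⟨n⟩ = (1/(Z₂−Z₁)) ∫ n₀ e^(−βZ) dZ = n₀·(e^(−β·Z₁) − e^(−β·Z₂)) / (β·(Z₂−Z₁))
e^(−0.542×2.6) = 0.2443; e^(−0.542×4.5) = 0.0872
⟨n⟩ = 0.61 × (0.2443 − 0.0872) / (0.542 × 1.9) = 0.61 × 0.1525 = 0.0931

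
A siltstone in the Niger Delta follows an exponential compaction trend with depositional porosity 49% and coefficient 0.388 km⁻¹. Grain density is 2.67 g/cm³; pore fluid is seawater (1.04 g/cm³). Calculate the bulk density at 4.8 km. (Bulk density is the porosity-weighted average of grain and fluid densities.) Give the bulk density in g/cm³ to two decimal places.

2.55 g/cm³

Porosity at depth: phi = 0.49·exp(−0.388×4.8) = 0.49×0.1553 = 0.0761
Bulk density: ρ_b = (1−phi)ρ_g + phi·ρ_f = 0.9239×2.67 + 0.0761×1.04
       = 2.467 + 0.079 = 2.546 g/cm³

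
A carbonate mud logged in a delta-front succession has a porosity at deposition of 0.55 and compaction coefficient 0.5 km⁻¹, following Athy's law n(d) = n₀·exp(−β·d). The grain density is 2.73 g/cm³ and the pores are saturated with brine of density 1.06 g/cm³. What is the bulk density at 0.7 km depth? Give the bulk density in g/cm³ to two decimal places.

2.08 g/cm³

Porosity at depth: n = 0.55·exp(−0.5×0.7) = 0.55×0.7047 = 0.3876
Bulk density: ρ_b = (1−n)ρ_g + n·ρ_f = 0.6124×2.73 + 0.3876×1.06
       = 1.672 + 0.411 = 2.083 g/cm³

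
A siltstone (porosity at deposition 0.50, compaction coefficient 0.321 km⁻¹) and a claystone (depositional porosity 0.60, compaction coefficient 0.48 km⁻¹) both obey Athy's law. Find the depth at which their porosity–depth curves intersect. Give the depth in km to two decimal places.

1.15 km

Set n₀ₐ e^(−βₐZ) = n₀ᵦ e^(−βᵦZ) ⇒ ln(n₀ₐ/n₀ᵦ) = (βₐ − βᵦ)·Z
Z = ln(0.5/0.6) / (0.321 − 0.48) = -0.1823 / -0.159 = 1.147 km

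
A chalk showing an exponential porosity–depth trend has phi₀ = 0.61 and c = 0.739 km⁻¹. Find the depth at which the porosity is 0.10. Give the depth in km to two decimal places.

Invert Athy's law: d = ln(phi₀/phi) / c
d = ln(0.61/0.1) / 0.739 = ln(6.1) / 0.739 = 1.8083 / 0.739 = 2.447 km

2.45 km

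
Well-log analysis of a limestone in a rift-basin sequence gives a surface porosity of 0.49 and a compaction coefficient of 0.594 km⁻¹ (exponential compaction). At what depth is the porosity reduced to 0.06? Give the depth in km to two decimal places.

3.54 km

Invert Athy's law: z = ln(phi₀/phi) / β
z = ln(0.49/0.06) / 0.594 = ln(8.167) / 0.594 = 2.1001 / 0.594 = 3.535 km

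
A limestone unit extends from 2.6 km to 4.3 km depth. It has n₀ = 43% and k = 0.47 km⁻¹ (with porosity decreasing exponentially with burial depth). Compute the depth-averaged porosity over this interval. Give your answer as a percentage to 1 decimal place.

8.7%

⟨n⟩ = (1/(d₂−d₁)) ∫ n₀ e^(−kd) dd = n₀·(e^(−k·d₁) − e^(−k·d₂)) / (k·(d₂−d₁))
e^(−0.47×2.6) = 0.2946; e^(−0.47×4.3) = 0.1325
⟨n⟩ = 0.43 × (0.2946 − 0.1325) / (0.47 × 1.7) = 0.43 × 0.2029 = 0.0872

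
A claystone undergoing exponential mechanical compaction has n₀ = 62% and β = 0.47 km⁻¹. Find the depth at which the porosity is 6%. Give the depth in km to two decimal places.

Invert Athy's law: d = ln(n₀/n) / β
d = ln(0.62/0.06) / 0.47 = ln(10.33) / 0.47 = 2.3354 / 0.47 = 4.969 km

4.97 km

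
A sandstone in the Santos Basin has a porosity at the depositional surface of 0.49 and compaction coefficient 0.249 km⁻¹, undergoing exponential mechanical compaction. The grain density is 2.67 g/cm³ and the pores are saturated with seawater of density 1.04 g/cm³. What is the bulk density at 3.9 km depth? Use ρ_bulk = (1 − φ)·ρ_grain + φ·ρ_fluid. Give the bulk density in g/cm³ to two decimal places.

2.37 g/cm³

Porosity at depth: phi = 0.49·exp(−0.249×3.9) = 0.49×0.3787 = 0.1855
Bulk density: ρ_b = (1−phi)ρ_g + phi·ρ_f = 0.8145×2.67 + 0.1855×1.04
       = 2.175 + 0.193 = 2.368 g/cm³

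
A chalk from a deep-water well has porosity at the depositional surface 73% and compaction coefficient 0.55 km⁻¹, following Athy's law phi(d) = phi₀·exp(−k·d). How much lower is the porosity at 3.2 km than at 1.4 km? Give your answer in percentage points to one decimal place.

phi(1.4) = 0.73·e^(−0.55×1.4) = 0.3380
phi(3.2) = 0.73·e^(−0.55×3.2) = 0.1256
Δphi = 0.3380 − 0.1256 = 0.2124

21.2 percentage points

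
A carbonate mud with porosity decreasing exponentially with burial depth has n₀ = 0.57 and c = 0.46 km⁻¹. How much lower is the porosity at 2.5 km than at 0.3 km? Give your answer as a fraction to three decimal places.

0.316

n(0.3) = 0.57·e^(−0.46×0.3) = 0.4965
n(2.5) = 0.57·e^(−0.46×2.5) = 0.1805
Δn = 0.4965 − 0.1805 = 0.3160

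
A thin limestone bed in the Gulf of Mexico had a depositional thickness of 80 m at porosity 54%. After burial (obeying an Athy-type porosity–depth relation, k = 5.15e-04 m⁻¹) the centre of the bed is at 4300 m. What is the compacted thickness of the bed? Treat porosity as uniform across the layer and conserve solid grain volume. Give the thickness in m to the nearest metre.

Working in km (1 km = 1000 m; k in km⁻¹ = k in m⁻¹ × 1000):
Porosity at 4.3 km: phi = 0.54·exp(−0.515×4.3) = 0.0590
Solid-volume conservation: h(1−phi) = h₀(1−phi₀) ⇒ h = h₀·(1−phi₀)/(1−phi)
h = 0.08 × (1 − 0.54)/(1 − 0.0590) = 0.08 × 0.4888 = 0.0391 km

39 m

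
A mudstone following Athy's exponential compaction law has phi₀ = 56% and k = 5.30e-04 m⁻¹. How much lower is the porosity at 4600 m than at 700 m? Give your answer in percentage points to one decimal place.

Working in km (1 km = 1000 m; k in km⁻¹ = k in m⁻¹ × 1000):
phi(0.7) = 0.56·e^(−0.53×0.7) = 0.3864
phi(4.6) = 0.56·e^(−0.53×4.6) = 0.0489
Δphi = 0.3864 − 0.0489 = 0.3375

33.8 percentage points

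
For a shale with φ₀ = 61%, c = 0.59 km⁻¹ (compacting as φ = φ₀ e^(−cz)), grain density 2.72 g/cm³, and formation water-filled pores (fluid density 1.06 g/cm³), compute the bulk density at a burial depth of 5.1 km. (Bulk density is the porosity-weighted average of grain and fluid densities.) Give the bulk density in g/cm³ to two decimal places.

2.67 g/cm³

Porosity at depth: φ = 0.61·exp(−0.59×5.1) = 0.61×0.0493 = 0.0301
Bulk density: ρ_b = (1−φ)ρ_g + φ·ρ_f = 0.9699×2.72 + 0.0301×1.06
       = 2.638 + 0.032 = 2.670 g/cm³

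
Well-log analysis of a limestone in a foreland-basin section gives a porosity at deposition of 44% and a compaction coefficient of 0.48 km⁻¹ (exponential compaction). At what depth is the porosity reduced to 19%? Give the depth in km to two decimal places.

Invert Athy's law: z = ln(φ₀/φ) / k
z = ln(0.44/0.19) / 0.48 = ln(2.316) / 0.48 = 0.8398 / 0.48 = 1.749 km

1.75 km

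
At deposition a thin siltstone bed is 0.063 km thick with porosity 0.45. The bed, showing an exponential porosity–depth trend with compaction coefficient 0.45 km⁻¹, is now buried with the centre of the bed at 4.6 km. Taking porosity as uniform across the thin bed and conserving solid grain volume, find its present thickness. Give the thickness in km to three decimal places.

Porosity at 4.6 km: n = 0.45·exp(−0.45×4.6) = 0.0568
Solid-volume conservation: h(1−n) = h₀(1−n₀) ⇒ h = h₀·(1−n₀)/(1−n)
h = 0.063 × (1 − 0.45)/(1 − 0.0568) = 0.063 × 0.5831 = 0.0367 km

0.037 km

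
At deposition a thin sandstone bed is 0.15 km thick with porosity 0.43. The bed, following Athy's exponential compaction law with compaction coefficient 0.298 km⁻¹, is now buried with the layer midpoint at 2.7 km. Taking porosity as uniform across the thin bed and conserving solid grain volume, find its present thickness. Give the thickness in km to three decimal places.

0.106 km

Porosity at 2.7 km: φ = 0.43·exp(−0.298×2.7) = 0.1923
Solid-volume conservation: h(1−φ) = h₀(1−φ₀) ⇒ h = h₀·(1−φ₀)/(1−φ)
h = 0.15 × (1 − 0.43)/(1 − 0.1923) = 0.15 × 0.7057 = 0.1059 km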